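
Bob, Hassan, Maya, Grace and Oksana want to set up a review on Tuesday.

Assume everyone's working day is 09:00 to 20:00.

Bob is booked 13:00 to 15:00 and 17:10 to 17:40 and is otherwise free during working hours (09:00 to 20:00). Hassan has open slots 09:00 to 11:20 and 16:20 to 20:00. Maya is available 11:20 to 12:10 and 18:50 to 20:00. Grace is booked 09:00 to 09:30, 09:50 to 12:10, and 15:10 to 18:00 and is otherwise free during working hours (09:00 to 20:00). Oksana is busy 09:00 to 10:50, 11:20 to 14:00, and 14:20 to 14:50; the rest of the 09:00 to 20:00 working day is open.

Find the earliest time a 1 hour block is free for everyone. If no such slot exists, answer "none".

18:50

Bob free within 09:00–20:00: 09:00–13:00, 15:00–17:10, 17:40–20:00.
Grace free within 09:00–20:00: 09:30–09:50, 12:10–15:10, 18:00–20:00.
Oksana free within 09:00–20:00: 10:50–11:20, 14:00–14:20, 14:50–20:00.
Bob ∩ Hassan: 09:00–11:20, 16:20–17:10, 17:40–20:00.
Bob ∩ Hassan ∩ Maya: 18:50–20:00.
Bob ∩ Hassan ∩ Maya ∩ Grace: 18:50–20:00.
Bob ∩ Hassan ∩ Maya ∩ Grace ∩ Oksana: 18:50–20:00.
Windows ≥ 60 min: 18:50–20:00.
Earliest such window starts at 18:50.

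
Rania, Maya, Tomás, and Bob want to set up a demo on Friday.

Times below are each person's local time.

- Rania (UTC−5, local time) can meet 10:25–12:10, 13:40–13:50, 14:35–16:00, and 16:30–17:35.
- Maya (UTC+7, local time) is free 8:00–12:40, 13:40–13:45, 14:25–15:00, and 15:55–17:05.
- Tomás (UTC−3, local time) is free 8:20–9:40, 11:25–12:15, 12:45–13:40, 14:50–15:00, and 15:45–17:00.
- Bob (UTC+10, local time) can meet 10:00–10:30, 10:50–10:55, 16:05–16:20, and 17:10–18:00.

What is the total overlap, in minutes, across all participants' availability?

0 minutes

Rania → UTC: 15:25–17:10, 18:40–18:50, 19:35–21:00, 21:30–22:35.
Maya → UTC: 01:00–05:40, 06:40–06:45, 07:25–08:00, 08:55–10:05.
Tomás → UTC: 11:20–12:40, 14:25–15:15, 15:45–16:40, 17:50–18:00, 18:45–20:00.
Bob → UTC: 00:00–00:30, 00:50–00:55, 06:05–06:20, 07:10–08:00.
Rania ∩ Maya: (none).
Rania ∩ Maya ∩ Tomás: (none).
Rania ∩ Maya ∩ Tomás ∩ Bob: (none).
Total common minutes: 0.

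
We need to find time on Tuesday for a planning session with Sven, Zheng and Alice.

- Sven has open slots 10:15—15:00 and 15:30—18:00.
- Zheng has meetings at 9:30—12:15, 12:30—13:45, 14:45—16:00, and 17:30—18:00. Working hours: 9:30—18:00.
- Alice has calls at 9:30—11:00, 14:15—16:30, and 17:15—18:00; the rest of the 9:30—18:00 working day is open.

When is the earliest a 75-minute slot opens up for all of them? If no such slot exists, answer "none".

Zheng free within 09:30–18:00: 12:15–12:30, 13:45–14:45, 16:00–17:30.
Alice free within 09:30–18:00: 11:00–14:15, 16:30–17:15.
Sven ∩ Zheng: 12:15–12:30, 13:45–14:45, 16:00–17:30.
Sven ∩ Zheng ∩ Alice: 12:15–12:30, 13:45–14:15, 16:30–17:15.
Windows ≥ 75 min: (none).

none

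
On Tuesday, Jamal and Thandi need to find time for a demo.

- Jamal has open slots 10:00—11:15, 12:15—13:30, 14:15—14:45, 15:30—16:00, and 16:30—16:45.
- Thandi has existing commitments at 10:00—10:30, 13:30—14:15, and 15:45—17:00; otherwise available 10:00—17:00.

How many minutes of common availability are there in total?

Thandi free within 10:00–17:00: 10:30–13:30, 14:15–15:45.
Jamal ∩ Thandi: 10:30–11:15, 12:15–13:30, 14:15–14:45, 15:30–15:45.
Total common minutes: 45 + 75 + 30 + 15 = 165.

165 minutes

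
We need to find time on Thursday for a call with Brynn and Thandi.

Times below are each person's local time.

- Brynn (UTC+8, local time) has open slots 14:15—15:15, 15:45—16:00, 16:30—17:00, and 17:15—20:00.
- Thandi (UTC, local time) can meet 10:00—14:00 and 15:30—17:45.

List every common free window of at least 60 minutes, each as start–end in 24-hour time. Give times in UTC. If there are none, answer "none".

Brynn → UTC: 06:15–07:15, 07:45–08:00, 08:30–09:00, 09:15–12:00.
Thandi → UTC: 10:00–14:00, 15:30–17:45.
Brynn ∩ Thandi: 10:00–12:00.
Windows ≥ 60 min: 10:00–12:00.

10:00–12:00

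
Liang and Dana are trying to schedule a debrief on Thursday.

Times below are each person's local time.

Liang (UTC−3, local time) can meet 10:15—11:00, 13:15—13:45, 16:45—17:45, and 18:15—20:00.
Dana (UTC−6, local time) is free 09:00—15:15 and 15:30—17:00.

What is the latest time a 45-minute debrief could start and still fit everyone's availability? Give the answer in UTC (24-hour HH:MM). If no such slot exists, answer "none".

22:15

Liang → UTC: 13:15–14:00, 16:15–16:45, 19:45–20:45, 21:15–23:00.
Dana → UTC: 15:00–21:15, 21:30–23:00.
Liang ∩ Dana: 16:15–16:45, 19:45–20:45, 21:30–23:00.
Windows ≥ 45 min: 19:45–20:45, 21:30–23:00.
Latest start in the last window 21:30–23:00 is 23:00 − 45 min = 22:15.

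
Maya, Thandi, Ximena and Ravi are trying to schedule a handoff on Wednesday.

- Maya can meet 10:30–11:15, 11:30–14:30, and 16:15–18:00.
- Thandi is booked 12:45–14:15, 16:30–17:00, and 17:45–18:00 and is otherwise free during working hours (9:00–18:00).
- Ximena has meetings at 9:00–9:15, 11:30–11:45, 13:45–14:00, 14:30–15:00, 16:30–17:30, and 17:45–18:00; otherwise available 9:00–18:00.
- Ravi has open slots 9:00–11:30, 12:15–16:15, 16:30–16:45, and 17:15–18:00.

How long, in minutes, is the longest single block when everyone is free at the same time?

45 minutes

Thandi free within 09:00–18:00: 09:00–12:45, 14:15–16:30, 17:00–17:45.
Ximena free within 09:00–18:00: 09:15–11:30, 11:45–13:45, 14:00–14:30, 15:00–16:30, 17:30–17:45.
Maya ∩ Thandi: 10:30–11:15, 11:30–12:45, 14:15–14:30, 16:15–16:30, 17:00–17:45.
Maya ∩ Thandi ∩ Ximena: 10:30–11:15, 11:45–12:45, 14:15–14:30, 16:15–16:30, 17:30–17:45.
Maya ∩ Thandi ∩ Ximena ∩ Ravi: 10:30–11:15, 12:15–12:45, 14:15–14:30, 17:30–17:45.
Common window lengths: 45, 30, 15, 15 min; longest is 45.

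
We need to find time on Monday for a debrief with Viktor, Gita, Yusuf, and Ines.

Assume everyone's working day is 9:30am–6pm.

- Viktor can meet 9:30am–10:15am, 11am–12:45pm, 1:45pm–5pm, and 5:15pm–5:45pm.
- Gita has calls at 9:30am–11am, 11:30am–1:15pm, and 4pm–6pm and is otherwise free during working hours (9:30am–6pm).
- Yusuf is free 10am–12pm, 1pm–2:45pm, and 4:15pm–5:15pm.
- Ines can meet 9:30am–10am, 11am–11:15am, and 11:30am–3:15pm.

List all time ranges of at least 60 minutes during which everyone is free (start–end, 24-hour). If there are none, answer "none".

Gita free within 09:30–18:00: 11:00–11:30, 13:15–16:00.
Viktor ∩ Gita: 11:00–11:30, 13:45–16:00.
Viktor ∩ Gita ∩ Yusuf: 11:00–11:30, 13:45–14:45.
Viktor ∩ Gita ∩ Yusuf ∩ Ines: 11:00–11:15, 13:45–14:45.
Windows ≥ 60 min: 13:45–14:45.

13:45–14:45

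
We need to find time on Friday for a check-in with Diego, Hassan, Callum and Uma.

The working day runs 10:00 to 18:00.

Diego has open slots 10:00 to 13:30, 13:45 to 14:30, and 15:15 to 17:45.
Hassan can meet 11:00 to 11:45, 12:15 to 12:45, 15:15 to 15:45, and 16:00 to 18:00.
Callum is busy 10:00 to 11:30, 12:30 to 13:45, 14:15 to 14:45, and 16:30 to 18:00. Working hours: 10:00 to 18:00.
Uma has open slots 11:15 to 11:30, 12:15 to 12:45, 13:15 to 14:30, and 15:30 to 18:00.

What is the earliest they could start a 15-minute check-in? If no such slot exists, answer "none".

12:15

Callum free within 10:00–18:00: 11:30–12:30, 13:45–14:15, 14:45–16:30.
Diego ∩ Hassan: 11:00–11:45, 12:15–12:45, 15:15–15:45, 16:00–17:45.
Diego ∩ Hassan ∩ Callum: 11:30–11:45, 12:15–12:30, 15:15–15:45, 16:00–16:30.
Diego ∩ Hassan ∩ Callum ∩ Uma: 12:15–12:30, 15:30–15:45, 16:00–16:30.
Windows ≥ 15 min: 12:15–12:30, 15:30–15:45, 16:00–16:30.
Earliest such window starts at 12:15.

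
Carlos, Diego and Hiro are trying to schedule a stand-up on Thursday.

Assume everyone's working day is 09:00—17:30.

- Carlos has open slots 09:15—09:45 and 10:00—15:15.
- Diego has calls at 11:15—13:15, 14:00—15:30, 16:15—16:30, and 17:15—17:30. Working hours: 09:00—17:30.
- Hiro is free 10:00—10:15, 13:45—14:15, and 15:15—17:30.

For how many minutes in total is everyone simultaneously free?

Diego free within 09:00–17:30: 09:00–11:15, 13:15–14:00, 15:30–16:15, 16:30–17:15.
Carlos ∩ Diego: 09:15–09:45, 10:00–11:15, 13:15–14:00.
Carlos ∩ Diego ∩ Hiro: 10:00–10:15, 13:45–14:00.
Total common minutes: 15 + 15 = 30.

30 minutes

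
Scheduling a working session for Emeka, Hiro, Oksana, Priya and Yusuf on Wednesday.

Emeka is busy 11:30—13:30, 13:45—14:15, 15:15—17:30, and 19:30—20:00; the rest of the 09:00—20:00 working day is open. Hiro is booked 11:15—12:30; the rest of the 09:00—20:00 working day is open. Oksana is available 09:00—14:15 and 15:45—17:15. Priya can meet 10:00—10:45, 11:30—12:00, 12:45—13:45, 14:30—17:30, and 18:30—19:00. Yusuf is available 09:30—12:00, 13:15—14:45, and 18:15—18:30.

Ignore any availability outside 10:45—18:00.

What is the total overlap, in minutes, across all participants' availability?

Emeka free within 09:00–20:00: 09:00–11:30, 13:30–13:45, 14:15–15:15, 17:30–19:30.
Hiro free within 09:00–20:00: 09:00–11:15, 12:30–20:00.
Emeka ∩ Hiro: 09:00–11:15, 13:30–13:45, 14:15–15:15, 17:30–19:30.
Emeka ∩ Hiro ∩ Oksana: 09:00–11:15, 13:30–13:45.
Emeka ∩ Hiro ∩ Oksana ∩ Priya: 10:00–10:45, 13:30–13:45.
Emeka ∩ Hiro ∩ Oksana ∩ Priya ∩ Yusuf: 10:00–10:45, 13:30–13:45.
Restricted to 10:45–18:00: 13:30–13:45.
Total common minutes: 15.

15 minutes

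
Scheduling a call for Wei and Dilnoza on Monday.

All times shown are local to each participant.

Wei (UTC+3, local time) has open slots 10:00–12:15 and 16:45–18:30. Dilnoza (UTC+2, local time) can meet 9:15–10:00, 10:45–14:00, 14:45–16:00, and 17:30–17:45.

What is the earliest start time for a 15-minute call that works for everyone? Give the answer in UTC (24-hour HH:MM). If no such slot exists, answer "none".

07:15

Wei → UTC: 07:00–09:15, 13:45–15:30.
Dilnoza → UTC: 07:15–08:00, 08:45–12:00, 12:45–14:00, 15:30–15:45.
Wei ∩ Dilnoza: 07:15–08:00, 08:45–09:15, 13:45–14:00.
Windows ≥ 15 min: 07:15–08:00, 08:45–09:15, 13:45–14:00.
Earliest such window starts at 07:15.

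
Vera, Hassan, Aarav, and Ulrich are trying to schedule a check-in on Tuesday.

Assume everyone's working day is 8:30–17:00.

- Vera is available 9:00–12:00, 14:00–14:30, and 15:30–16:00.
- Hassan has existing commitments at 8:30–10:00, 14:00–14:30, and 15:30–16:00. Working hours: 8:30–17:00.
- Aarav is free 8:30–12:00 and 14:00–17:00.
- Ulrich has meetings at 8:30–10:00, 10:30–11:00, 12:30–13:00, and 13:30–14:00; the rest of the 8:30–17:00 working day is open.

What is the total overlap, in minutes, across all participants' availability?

90 minutes

Hassan free within 08:30–17:00: 10:00–14:00, 14:30–15:30, 16:00–17:00.
Ulrich free within 08:30–17:00: 10:00–10:30, 11:00–12:30, 13:00–13:30, 14:00–17:00.
Vera ∩ Hassan: 10:00–12:00.
Vera ∩ Hassan ∩ Aarav: 10:00–12:00.
Vera ∩ Hassan ∩ Aarav ∩ Ulrich: 10:00–10:30, 11:00–12:00.
Total common minutes: 30 + 60 = 90.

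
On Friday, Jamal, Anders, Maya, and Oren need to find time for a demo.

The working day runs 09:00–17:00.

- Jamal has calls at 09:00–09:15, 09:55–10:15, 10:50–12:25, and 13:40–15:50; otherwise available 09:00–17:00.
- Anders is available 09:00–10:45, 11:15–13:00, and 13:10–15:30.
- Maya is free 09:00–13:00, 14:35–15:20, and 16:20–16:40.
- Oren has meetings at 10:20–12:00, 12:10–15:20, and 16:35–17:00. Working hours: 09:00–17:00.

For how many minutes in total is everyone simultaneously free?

Jamal free within 09:00–17:00: 09:15–09:55, 10:15–10:50, 12:25–13:40, 15:50–17:00.
Oren free within 09:00–17:00: 09:00–10:20, 12:00–12:10, 15:20–16:35.
Jamal ∩ Anders: 09:15–09:55, 10:15–10:45, 12:25–13:00, 13:10–13:40.
Jamal ∩ Anders ∩ Maya: 09:15–09:55, 10:15–10:45, 12:25–13:00.
Jamal ∩ Anders ∩ Maya ∩ Oren: 09:15–09:55, 10:15–10:20.
Total common minutes: 40 + 5 = 45.

45 minutes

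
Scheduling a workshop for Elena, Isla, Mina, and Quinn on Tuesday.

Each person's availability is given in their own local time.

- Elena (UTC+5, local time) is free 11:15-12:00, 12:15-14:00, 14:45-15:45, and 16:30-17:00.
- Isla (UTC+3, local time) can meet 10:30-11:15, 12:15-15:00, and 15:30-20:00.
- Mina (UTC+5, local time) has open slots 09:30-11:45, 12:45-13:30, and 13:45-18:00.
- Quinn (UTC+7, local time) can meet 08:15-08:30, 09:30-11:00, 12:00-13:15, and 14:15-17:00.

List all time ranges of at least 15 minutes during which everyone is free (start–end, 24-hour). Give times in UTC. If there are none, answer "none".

Elena → UTC: 06:15–07:00, 07:15–09:00, 09:45–10:45, 11:30–12:00.
Isla → UTC: 07:30–08:15, 09:15–12:00, 12:30–17:00.
Mina → UTC: 04:30–06:45, 07:45–08:30, 08:45–13:00.
Quinn → UTC: 01:15–01:30, 02:30–04:00, 05:00–06:15, 07:15–10:00.
Elena ∩ Isla: 07:30–08:15, 09:45–10:45, 11:30–12:00.
Elena ∩ Isla ∩ Mina: 07:45–08:15, 09:45–10:45, 11:30–12:00.
Elena ∩ Isla ∩ Mina ∩ Quinn: 07:45–08:15, 09:45–10:00.
Windows ≥ 15 min: 07:45–08:15, 09:45–10:00.

07:45–08:15, 09:45–10:00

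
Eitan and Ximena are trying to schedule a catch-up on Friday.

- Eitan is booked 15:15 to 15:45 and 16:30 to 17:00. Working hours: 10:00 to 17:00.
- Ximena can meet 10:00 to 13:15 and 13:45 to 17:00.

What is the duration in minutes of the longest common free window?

195 minutes

Eitan free within 10:00–17:00: 10:00–15:15, 15:45–16:30.
Eitan ∩ Ximena: 10:00–13:15, 13:45–15:15, 15:45–16:30.
Common window lengths: 195, 90, 45 min; longest is 195.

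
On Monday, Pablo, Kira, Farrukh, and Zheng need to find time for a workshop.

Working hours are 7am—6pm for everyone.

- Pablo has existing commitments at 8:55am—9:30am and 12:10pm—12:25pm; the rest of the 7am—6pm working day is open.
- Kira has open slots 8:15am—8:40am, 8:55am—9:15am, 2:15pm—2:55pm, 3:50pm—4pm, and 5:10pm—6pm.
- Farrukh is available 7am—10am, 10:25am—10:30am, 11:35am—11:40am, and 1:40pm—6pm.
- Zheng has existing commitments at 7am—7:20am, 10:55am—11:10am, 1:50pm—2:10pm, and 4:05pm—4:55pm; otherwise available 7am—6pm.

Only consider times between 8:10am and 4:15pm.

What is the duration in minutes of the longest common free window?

40 minutes

Pablo free within 07:00–18:00: 07:00–08:55, 09:30–12:10, 12:25–18:00.
Zheng free within 07:00–18:00: 07:20–10:55, 11:10–13:50, 14:10–16:05, 16:55–18:00.
Pablo ∩ Kira: 08:15–08:40, 14:15–14:55, 15:50–16:00, 17:10–18:00.
Pablo ∩ Kira ∩ Farrukh: 08:15–08:40, 14:15–14:55, 15:50–16:00, 17:10–18:00.
Pablo ∩ Kira ∩ Farrukh ∩ Zheng: 08:15–08:40, 14:15–14:55, 15:50–16:00, 17:10–18:00.
Restricted to 08:10–16:15: 08:15–08:40, 14:15–14:55, 15:50–16:00.
Common window lengths: 25, 40, 10 min; longest is 40.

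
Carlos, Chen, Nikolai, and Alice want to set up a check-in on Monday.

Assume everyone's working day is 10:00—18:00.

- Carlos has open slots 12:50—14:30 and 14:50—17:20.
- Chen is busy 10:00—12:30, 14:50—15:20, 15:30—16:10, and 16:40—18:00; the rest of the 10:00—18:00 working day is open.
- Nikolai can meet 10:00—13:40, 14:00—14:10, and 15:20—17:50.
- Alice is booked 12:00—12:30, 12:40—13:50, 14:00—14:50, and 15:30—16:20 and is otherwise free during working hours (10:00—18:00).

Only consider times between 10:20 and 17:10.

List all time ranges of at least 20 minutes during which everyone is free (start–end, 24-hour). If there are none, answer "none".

16:20–16:40

Chen free within 10:00–18:00: 12:30–14:50, 15:20–15:30, 16:10–16:40.
Alice free within 10:00–18:00: 10:00–12:00, 12:30–12:40, 13:50–14:00, 14:50–15:30, 16:20–18:00.
Carlos ∩ Chen: 12:50–14:30, 15:20–15:30, 16:10–16:40.
Carlos ∩ Chen ∩ Nikolai: 12:50–13:40, 14:00–14:10, 15:20–15:30, 16:10–16:40.
Carlos ∩ Chen ∩ Nikolai ∩ Alice: 15:20–15:30, 16:20–16:40.
Restricted to 10:20–17:10: 15:20–15:30, 16:20–16:40.
Windows ≥ 20 min: 16:20–16:40.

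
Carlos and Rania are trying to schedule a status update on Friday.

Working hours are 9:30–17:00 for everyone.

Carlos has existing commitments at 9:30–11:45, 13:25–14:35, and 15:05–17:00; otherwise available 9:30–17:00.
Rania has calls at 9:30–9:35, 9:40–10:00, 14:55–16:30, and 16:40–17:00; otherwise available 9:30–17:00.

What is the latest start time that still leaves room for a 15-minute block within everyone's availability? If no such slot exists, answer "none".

Carlos free within 09:30–17:00: 11:45–13:25, 14:35–15:05.
Rania free within 09:30–17:00: 09:35–09:40, 10:00–14:55, 16:30–16:40.
Carlos ∩ Rania: 11:45–13:25, 14:35–14:55.
Windows ≥ 15 min: 11:45–13:25, 14:35–14:55.
Latest start in the last window 14:35–14:55 is 14:55 − 15 min = 14:40.

14:40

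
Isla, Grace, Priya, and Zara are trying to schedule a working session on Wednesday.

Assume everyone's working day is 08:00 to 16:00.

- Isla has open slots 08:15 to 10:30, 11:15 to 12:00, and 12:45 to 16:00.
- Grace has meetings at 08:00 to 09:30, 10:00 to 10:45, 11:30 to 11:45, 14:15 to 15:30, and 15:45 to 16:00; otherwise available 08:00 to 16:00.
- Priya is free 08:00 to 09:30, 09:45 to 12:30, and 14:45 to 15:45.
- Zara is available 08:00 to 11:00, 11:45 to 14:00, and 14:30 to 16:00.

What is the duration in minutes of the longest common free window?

15 minutes

Grace free within 08:00–16:00: 09:30–10:00, 10:45–11:30, 11:45–14:15, 15:30–15:45.
Isla ∩ Grace: 09:30–10:00, 11:15–11:30, 11:45–12:00, 12:45–14:15, 15:30–15:45.
Isla ∩ Grace ∩ Priya: 09:45–10:00, 11:15–11:30, 11:45–12:00, 15:30–15:45.
Isla ∩ Grace ∩ Priya ∩ Zara: 09:45–10:00, 11:45–12:00, 15:30–15:45.
Common window lengths: 15, 15, 15 min; longest is 15.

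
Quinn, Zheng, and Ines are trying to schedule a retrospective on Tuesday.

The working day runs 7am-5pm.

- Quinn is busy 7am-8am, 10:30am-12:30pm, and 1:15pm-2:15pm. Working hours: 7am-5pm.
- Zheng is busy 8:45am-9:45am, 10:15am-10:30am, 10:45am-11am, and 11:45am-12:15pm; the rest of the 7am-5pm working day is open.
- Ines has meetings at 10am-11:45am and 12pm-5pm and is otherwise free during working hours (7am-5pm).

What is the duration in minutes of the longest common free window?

45 minutes

Quinn free within 07:00–17:00: 08:00–10:30, 12:30–13:15, 14:15–17:00.
Zheng free within 07:00–17:00: 07:00–08:45, 09:45–10:15, 10:30–10:45, 11:00–11:45, 12:15–17:00.
Ines free within 07:00–17:00: 07:00–10:00, 11:45–12:00.
Quinn ∩ Zheng: 08:00–08:45, 09:45–10:15, 12:30–13:15, 14:15–17:00.
Quinn ∩ Zheng ∩ Ines: 08:00–08:45, 09:45–10:00.
Common window lengths: 45, 15 min; longest is 45.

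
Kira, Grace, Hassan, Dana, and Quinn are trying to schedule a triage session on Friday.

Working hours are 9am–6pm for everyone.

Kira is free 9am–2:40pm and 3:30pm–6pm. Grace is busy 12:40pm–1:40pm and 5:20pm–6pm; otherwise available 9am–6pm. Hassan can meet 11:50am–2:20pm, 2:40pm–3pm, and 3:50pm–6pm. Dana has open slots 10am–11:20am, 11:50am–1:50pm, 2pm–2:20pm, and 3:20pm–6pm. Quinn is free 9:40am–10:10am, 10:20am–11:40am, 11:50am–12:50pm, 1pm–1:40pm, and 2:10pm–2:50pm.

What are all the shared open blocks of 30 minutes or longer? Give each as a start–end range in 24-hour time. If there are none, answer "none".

11:50–12:40

Grace free within 09:00–18:00: 09:00–12:40, 13:40–17:20.
Kira ∩ Grace: 09:00–12:40, 13:40–14:40, 15:30–17:20.
Kira ∩ Grace ∩ Hassan: 11:50–12:40, 13:40–14:20, 15:50–17:20.
Kira ∩ Grace ∩ Hassan ∩ Dana: 11:50–12:40, 13:40–13:50, 14:00–14:20, 15:50–17:20.
Kira ∩ Grace ∩ Hassan ∩ Dana ∩ Quinn: 11:50–12:40, 14:10–14:20.
Windows ≥ 30 min: 11:50–12:40.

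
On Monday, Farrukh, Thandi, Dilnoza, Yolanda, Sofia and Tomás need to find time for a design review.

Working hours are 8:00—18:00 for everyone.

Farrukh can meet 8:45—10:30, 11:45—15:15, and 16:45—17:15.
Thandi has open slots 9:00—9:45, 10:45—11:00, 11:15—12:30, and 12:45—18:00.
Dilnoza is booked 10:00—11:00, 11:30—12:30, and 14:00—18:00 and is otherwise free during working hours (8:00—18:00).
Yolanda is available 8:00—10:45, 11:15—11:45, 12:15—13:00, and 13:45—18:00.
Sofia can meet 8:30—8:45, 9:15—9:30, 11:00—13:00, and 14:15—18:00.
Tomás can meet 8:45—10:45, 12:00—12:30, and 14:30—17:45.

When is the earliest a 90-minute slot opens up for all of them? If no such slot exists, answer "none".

Dilnoza free within 08:00–18:00: 08:00–10:00, 11:00–11:30, 12:30–14:00.
Farrukh ∩ Thandi: 09:00–09:45, 11:45–12:30, 12:45–15:15, 16:45–17:15.
Farrukh ∩ Thandi ∩ Dilnoza: 09:00–09:45, 12:45–14:00.
Farrukh ∩ Thandi ∩ Dilnoza ∩ Yolanda: 09:00–09:45, 12:45–13:00, 13:45–14:00.
Farrukh ∩ Thandi ∩ Dilnoza ∩ Yolanda ∩ Sofia: 09:15–09:30, 12:45–13:00.
Farrukh ∩ Thandi ∩ Dilnoza ∩ Yolanda ∩ Sofia ∩ Tomás: 09:15–09:30.
Windows ≥ 90 min: (none).

none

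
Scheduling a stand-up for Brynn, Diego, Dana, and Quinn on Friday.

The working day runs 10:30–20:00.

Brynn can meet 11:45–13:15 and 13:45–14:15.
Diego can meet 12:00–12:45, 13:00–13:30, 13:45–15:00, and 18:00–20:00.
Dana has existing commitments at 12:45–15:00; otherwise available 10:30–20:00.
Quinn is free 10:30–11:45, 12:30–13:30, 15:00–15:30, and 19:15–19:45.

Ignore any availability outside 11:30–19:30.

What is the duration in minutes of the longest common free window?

Dana free within 10:30–20:00: 10:30–12:45, 15:00–20:00.
Brynn ∩ Diego: 12:00–12:45, 13:00–13:15, 13:45–14:15.
Brynn ∩ Diego ∩ Dana: 12:00–12:45.
Brynn ∩ Diego ∩ Dana ∩ Quinn: 12:30–12:45.
Restricted to 11:30–19:30: 12:30–12:45.
Single common window of 15 minutes.

15 minutes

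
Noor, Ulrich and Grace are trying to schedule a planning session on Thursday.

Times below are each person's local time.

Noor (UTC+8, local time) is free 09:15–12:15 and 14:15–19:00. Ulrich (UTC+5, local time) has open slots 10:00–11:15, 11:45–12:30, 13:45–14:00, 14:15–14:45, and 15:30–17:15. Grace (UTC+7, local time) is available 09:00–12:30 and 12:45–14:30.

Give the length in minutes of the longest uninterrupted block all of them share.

Noor → UTC: 01:15–04:15, 06:15–11:00.
Ulrich → UTC: 05:00–06:15, 06:45–07:30, 08:45–09:00, 09:15–09:45, 10:30–12:15.
Grace → UTC: 02:00–05:30, 05:45–07:30.
Noor ∩ Ulrich: 06:45–07:30, 08:45–09:00, 09:15–09:45, 10:30–11:00.
Noor ∩ Ulrich ∩ Grace: 06:45–07:30.
Single common window of 45 minutes.

45 minutes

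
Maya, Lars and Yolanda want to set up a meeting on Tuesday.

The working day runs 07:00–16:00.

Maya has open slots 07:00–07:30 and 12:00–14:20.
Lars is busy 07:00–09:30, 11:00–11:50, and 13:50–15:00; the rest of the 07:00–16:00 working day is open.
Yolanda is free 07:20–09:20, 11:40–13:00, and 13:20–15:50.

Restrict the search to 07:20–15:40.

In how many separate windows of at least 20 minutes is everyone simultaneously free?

Lars free within 07:00–16:00: 09:30–11:00, 11:50–13:50, 15:00–16:00.
Maya ∩ Lars: 12:00–13:50.
Maya ∩ Lars ∩ Yolanda: 12:00–13:00, 13:20–13:50.
Restricted to 07:20–15:40: 12:00–13:00, 13:20–13:50.
Windows ≥ 20 min: 12:00–13:00, 13:20–13:50.
That's 2 windows.

2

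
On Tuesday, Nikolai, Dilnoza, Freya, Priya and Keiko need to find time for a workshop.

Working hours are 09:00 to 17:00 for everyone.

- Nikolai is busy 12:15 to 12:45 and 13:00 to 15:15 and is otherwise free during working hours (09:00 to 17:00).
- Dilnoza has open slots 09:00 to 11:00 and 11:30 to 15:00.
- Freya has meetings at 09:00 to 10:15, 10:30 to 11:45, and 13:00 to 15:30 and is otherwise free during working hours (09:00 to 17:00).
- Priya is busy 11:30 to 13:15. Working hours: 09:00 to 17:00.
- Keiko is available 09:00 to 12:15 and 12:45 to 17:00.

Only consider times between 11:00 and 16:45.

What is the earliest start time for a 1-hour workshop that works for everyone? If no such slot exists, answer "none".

Nikolai free within 09:00–17:00: 09:00–12:15, 12:45–13:00, 15:15–17:00.
Freya free within 09:00–17:00: 10:15–10:30, 11:45–13:00, 15:30–17:00.
Priya free within 09:00–17:00: 09:00–11:30, 13:15–17:00.
Nikolai ∩ Dilnoza: 09:00–11:00, 11:30–12:15, 12:45–13:00.
Nikolai ∩ Dilnoza ∩ Freya: 10:15–10:30, 11:45–12:15, 12:45–13:00.
Nikolai ∩ Dilnoza ∩ Freya ∩ Priya: 10:15–10:30.
Nikolai ∩ Dilnoza ∩ Freya ∩ Priya ∩ Keiko: 10:15–10:30.
Restricted to 11:00–16:45: (none).
Windows ≥ 60 min: (none).

none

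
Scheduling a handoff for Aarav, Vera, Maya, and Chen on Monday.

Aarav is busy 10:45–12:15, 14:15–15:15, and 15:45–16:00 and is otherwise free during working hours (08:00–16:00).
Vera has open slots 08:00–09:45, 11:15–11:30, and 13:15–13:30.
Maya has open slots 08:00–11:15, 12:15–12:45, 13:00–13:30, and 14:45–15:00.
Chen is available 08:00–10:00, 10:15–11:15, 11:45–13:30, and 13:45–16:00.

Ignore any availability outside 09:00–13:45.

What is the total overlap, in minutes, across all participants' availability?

Aarav free within 08:00–16:00: 08:00–10:45, 12:15–14:15, 15:15–15:45.
Aarav ∩ Vera: 08:00–09:45, 13:15–13:30.
Aarav ∩ Vera ∩ Maya: 08:00–09:45, 13:15–13:30.
Aarav ∩ Vera ∩ Maya ∩ Chen: 08:00–09:45, 13:15–13:30.
Restricted to 09:00–13:45: 09:00–09:45, 13:15–13:30.
Total common minutes: 45 + 15 = 60.

60 minutes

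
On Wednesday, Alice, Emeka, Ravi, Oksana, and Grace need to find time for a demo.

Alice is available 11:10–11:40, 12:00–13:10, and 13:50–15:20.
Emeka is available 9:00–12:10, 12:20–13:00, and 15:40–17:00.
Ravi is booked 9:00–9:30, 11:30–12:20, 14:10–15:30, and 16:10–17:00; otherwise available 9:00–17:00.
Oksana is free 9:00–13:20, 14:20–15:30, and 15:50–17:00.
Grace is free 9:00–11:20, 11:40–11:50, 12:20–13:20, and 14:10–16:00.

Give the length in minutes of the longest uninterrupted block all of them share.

40 minutes

Ravi free within 09:00–17:00: 09:30–11:30, 12:20–14:10, 15:30–16:10.
Alice ∩ Emeka: 11:10–11:40, 12:00–12:10, 12:20–13:00.
Alice ∩ Emeka ∩ Ravi: 11:10–11:30, 12:20–13:00.
Alice ∩ Emeka ∩ Ravi ∩ Oksana: 11:10–11:30, 12:20–13:00.
Alice ∩ Emeka ∩ Ravi ∩ Oksana ∩ Grace: 11:10–11:20, 12:20–13:00.
Common window lengths: 10, 40 min; longest is 40.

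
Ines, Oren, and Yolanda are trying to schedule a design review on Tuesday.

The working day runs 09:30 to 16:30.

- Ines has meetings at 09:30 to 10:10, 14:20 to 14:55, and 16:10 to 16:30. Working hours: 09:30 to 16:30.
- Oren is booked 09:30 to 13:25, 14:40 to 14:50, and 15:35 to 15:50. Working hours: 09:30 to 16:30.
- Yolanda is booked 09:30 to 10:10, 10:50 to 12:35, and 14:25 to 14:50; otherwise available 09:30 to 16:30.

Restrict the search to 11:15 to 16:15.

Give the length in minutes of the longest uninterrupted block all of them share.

Ines free within 09:30–16:30: 10:10–14:20, 14:55–16:10.
Oren free within 09:30–16:30: 13:25–14:40, 14:50–15:35, 15:50–16:30.
Yolanda free within 09:30–16:30: 10:10–10:50, 12:35–14:25, 14:50–16:30.
Ines ∩ Oren: 13:25–14:20, 14:55–15:35, 15:50–16:10.
Ines ∩ Oren ∩ Yolanda: 13:25–14:20, 14:55–15:35, 15:50–16:10.
Restricted to 11:15–16:15: 13:25–14:20, 14:55–15:35, 15:50–16:10.
Common window lengths: 55, 40, 20 min; longest is 55.

55 minutes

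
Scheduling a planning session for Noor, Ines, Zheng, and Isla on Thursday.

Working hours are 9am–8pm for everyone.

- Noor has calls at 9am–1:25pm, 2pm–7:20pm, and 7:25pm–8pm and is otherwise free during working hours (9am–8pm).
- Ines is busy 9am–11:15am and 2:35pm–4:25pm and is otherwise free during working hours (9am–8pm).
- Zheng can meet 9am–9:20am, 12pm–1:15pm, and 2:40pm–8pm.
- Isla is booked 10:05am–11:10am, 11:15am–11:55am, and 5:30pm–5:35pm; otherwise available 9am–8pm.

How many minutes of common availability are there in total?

Noor free within 09:00–20:00: 13:25–14:00, 19:20–19:25.
Ines free within 09:00–20:00: 11:15–14:35, 16:25–20:00.
Isla free within 09:00–20:00: 09:00–10:05, 11:10–11:15, 11:55–17:30, 17:35–20:00.
Noor ∩ Ines: 13:25–14:00, 19:20–19:25.
Noor ∩ Ines ∩ Zheng: 19:20–19:25.
Noor ∩ Ines ∩ Zheng ∩ Isla: 19:20–19:25.
Total common minutes: 5.

5 minutes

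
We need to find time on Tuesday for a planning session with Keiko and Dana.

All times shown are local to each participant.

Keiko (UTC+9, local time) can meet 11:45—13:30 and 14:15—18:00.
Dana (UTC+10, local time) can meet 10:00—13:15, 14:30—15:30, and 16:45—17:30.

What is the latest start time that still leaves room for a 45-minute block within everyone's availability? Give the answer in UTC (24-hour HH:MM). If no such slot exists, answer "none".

Keiko → UTC: 02:45–04:30, 05:15–09:00.
Dana → UTC: 00:00–03:15, 04:30–05:30, 06:45–07:30.
Keiko ∩ Dana: 02:45–03:15, 05:15–05:30, 06:45–07:30.
Windows ≥ 45 min: 06:45–07:30.
Latest start in the last window 06:45–07:30 is 07:30 − 45 min = 06:45.

06:45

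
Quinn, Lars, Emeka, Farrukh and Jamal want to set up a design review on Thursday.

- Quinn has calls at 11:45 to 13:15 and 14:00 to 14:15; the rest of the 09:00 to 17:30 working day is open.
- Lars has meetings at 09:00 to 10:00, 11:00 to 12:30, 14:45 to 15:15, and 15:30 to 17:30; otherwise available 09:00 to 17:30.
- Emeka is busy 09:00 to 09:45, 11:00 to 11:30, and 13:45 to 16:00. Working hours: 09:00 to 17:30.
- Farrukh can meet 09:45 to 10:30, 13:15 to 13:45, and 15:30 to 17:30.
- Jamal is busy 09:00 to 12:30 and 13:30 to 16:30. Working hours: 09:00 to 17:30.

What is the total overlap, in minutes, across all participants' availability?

Quinn free within 09:00–17:30: 09:00–11:45, 13:15–14:00, 14:15–17:30.
Lars free within 09:00–17:30: 10:00–11:00, 12:30–14:45, 15:15–15:30.
Emeka free within 09:00–17:30: 09:45–11:00, 11:30–13:45, 16:00–17:30.
Jamal free within 09:00–17:30: 12:30–13:30, 16:30–17:30.
Quinn ∩ Lars: 10:00–11:00, 13:15–14:00, 14:15–14:45, 15:15–15:30.
Quinn ∩ Lars ∩ Emeka: 10:00–11:00, 13:15–13:45.
Quinn ∩ Lars ∩ Emeka ∩ Farrukh: 10:00–10:30, 13:15–13:45.
Quinn ∩ Lars ∩ Emeka ∩ Farrukh ∩ Jamal: 13:15–13:30.
Total common minutes: 15.

15 minutes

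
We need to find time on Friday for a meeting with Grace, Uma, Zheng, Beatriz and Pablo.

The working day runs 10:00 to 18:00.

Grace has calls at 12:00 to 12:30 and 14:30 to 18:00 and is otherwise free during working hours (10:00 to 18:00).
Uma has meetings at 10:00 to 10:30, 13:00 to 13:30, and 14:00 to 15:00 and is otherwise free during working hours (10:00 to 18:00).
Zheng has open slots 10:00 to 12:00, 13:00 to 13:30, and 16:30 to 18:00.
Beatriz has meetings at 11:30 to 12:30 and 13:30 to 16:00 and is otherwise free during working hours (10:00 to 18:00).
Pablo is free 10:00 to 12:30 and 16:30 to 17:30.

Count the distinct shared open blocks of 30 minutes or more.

1

Grace free within 10:00–18:00: 10:00–12:00, 12:30–14:30.
Uma free within 10:00–18:00: 10:30–13:00, 13:30–14:00, 15:00–18:00.
Beatriz free within 10:00–18:00: 10:00–11:30, 12:30–13:30, 16:00–18:00.
Grace ∩ Uma: 10:30–12:00, 12:30–13:00, 13:30–14:00.
Grace ∩ Uma ∩ Zheng: 10:30–12:00.
Grace ∩ Uma ∩ Zheng ∩ Beatriz: 10:30–11:30.
Grace ∩ Uma ∩ Zheng ∩ Beatriz ∩ Pablo: 10:30–11:30.
Windows ≥ 30 min: 10:30–11:30.
That's 1 window.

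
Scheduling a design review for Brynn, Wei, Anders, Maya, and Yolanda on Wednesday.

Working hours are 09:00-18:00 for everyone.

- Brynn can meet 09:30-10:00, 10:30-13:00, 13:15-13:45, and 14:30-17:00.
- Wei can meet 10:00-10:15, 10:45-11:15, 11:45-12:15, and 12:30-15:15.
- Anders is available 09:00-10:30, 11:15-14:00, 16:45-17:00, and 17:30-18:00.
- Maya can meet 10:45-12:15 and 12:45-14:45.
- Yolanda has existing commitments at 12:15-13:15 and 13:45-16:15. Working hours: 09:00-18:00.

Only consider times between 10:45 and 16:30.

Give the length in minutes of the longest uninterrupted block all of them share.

30 minutes

Yolanda free within 09:00–18:00: 09:00–12:15, 13:15–13:45, 16:15–18:00.
Brynn ∩ Wei: 10:45–11:15, 11:45–12:15, 12:30–13:00, 13:15–13:45, 14:30–15:15.
Brynn ∩ Wei ∩ Anders: 11:45–12:15, 12:30–13:00, 13:15–13:45.
Brynn ∩ Wei ∩ Anders ∩ Maya: 11:45–12:15, 12:45–13:00, 13:15–13:45.
Brynn ∩ Wei ∩ Anders ∩ Maya ∩ Yolanda: 11:45–12:15, 13:15–13:45.
Restricted to 10:45–16:30: 11:45–12:15, 13:15–13:45.
Common window lengths: 30, 30 min; longest is 30.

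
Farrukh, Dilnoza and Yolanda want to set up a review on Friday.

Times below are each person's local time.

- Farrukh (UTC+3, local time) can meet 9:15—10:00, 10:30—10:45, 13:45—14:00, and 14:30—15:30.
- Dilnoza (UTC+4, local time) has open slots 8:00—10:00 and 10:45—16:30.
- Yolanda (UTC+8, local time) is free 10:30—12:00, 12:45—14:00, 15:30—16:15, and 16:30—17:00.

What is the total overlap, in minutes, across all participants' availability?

Farrukh → UTC: 06:15–07:00, 07:30–07:45, 10:45–11:00, 11:30–12:30.
Dilnoza → UTC: 04:00–06:00, 06:45–12:30.
Yolanda → UTC: 02:30–04:00, 04:45–06:00, 07:30–08:15, 08:30–09:00.
Farrukh ∩ Dilnoza: 06:45–07:00, 07:30–07:45, 10:45–11:00, 11:30–12:30.
Farrukh ∩ Dilnoza ∩ Yolanda: 07:30–07:45.
Total common minutes: 15.

15 minutes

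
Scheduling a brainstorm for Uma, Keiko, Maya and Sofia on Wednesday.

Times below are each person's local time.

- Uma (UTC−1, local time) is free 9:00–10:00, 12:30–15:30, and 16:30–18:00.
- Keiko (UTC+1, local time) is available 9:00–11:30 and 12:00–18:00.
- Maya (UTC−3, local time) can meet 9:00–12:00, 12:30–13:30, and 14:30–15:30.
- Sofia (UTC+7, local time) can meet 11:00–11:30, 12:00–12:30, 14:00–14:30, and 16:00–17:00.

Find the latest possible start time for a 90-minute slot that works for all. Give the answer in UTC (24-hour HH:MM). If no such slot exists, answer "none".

none

Uma → UTC: 10:00–11:00, 13:30–16:30, 17:30–19:00.
Keiko → UTC: 08:00–10:30, 11:00–17:00.
Maya → UTC: 12:00–15:00, 15:30–16:30, 17:30–18:30.
Sofia → UTC: 04:00–04:30, 05:00–05:30, 07:00–07:30, 09:00–10:00.
Uma ∩ Keiko: 10:00–10:30, 13:30–16:30.
Uma ∩ Keiko ∩ Maya: 13:30–15:00, 15:30–16:30.
Uma ∩ Keiko ∩ Maya ∩ Sofia: (none).
Windows ≥ 90 min: (none).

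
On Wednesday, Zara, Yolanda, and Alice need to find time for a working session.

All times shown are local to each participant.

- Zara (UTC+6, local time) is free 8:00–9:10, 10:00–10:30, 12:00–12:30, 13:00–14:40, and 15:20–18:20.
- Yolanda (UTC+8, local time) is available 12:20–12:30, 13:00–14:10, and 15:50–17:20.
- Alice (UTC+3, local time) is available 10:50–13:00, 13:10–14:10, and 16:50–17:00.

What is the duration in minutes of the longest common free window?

Zara → UTC: 02:00–03:10, 04:00–04:30, 06:00–06:30, 07:00–08:40, 09:20–12:20.
Yolanda → UTC: 04:20–04:30, 05:00–06:10, 07:50–09:20.
Alice → UTC: 07:50–10:00, 10:10–11:10, 13:50–14:00.
Zara ∩ Yolanda: 04:20–04:30, 06:00–06:10, 07:50–08:40.
Zara ∩ Yolanda ∩ Alice: 07:50–08:40.
Single common window of 50 minutes.

50 minutes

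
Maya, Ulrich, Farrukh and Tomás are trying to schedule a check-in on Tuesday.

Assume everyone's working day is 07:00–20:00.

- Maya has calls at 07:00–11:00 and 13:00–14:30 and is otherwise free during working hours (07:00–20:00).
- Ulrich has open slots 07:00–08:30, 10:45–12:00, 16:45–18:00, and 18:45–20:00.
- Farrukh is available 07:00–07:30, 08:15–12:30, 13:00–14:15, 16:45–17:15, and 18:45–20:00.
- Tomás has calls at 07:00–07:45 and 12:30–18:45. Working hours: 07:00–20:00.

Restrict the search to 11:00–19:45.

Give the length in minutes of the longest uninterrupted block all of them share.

60 minutes

Maya free within 07:00–20:00: 11:00–13:00, 14:30–20:00.
Tomás free within 07:00–20:00: 07:45–12:30, 18:45–20:00.
Maya ∩ Ulrich: 11:00–12:00, 16:45–18:00, 18:45–20:00.
Maya ∩ Ulrich ∩ Farrukh: 11:00–12:00, 16:45–17:15, 18:45–20:00.
Maya ∩ Ulrich ∩ Farrukh ∩ Tomás: 11:00–12:00, 18:45–20:00.
Restricted to 11:00–19:45: 11:00–12:00, 18:45–19:45.
Common window lengths: 60, 60 min; longest is 60.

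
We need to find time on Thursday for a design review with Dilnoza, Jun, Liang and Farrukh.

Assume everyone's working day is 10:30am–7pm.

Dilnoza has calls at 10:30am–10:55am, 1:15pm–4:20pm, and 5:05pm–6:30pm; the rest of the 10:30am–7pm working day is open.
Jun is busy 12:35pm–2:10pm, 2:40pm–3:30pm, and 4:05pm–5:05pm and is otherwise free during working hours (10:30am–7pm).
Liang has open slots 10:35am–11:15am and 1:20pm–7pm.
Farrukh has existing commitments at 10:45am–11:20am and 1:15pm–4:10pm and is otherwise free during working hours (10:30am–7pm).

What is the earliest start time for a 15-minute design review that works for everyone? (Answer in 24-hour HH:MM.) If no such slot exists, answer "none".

Dilnoza free within 10:30–19:00: 10:55–13:15, 16:20–17:05, 18:30–19:00.
Jun free within 10:30–19:00: 10:30–12:35, 14:10–14:40, 15:30–16:05, 17:05–19:00.
Farrukh free within 10:30–19:00: 10:30–10:45, 11:20–13:15, 16:10–19:00.
Dilnoza ∩ Jun: 10:55–12:35, 18:30–19:00.
Dilnoza ∩ Jun ∩ Liang: 10:55–11:15, 18:30–19:00.
Dilnoza ∩ Jun ∩ Liang ∩ Farrukh: 18:30–19:00.
Windows ≥ 15 min: 18:30–19:00.
Earliest such window starts at 18:30.

18:30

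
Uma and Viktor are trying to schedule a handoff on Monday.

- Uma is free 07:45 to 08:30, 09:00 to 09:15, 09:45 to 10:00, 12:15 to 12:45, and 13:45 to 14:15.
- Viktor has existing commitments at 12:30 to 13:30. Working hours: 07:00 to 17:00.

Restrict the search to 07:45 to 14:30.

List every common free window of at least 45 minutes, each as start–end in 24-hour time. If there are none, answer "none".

07:45–08:30

Viktor free within 07:00–17:00: 07:00–12:30, 13:30–17:00.
Uma ∩ Viktor: 07:45–08:30, 09:00–09:15, 09:45–10:00, 12:15–12:30, 13:45–14:15.
Restricted to 07:45–14:30: 07:45–08:30, 09:00–09:15, 09:45–10:00, 12:15–12:30, 13:45–14:15.
Windows ≥ 45 min: 07:45–08:30.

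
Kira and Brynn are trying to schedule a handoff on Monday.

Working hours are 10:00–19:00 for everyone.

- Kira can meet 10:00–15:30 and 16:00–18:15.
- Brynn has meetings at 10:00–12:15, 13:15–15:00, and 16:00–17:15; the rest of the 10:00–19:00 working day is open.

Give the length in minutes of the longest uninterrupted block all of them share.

60 minutes

Brynn free within 10:00–19:00: 12:15–13:15, 15:00–16:00, 17:15–19:00.
Kira ∩ Brynn: 12:15–13:15, 15:00–15:30, 17:15–18:15.
Common window lengths: 60, 30, 60 min; longest is 60.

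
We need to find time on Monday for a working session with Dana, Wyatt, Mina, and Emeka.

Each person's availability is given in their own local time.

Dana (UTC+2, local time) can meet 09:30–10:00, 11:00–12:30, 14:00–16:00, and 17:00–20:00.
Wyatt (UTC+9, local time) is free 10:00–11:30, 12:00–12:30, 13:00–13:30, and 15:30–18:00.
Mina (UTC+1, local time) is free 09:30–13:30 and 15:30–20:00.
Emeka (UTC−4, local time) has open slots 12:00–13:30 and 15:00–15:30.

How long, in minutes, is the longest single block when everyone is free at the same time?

0 minutes

Dana → UTC: 07:30–08:00, 09:00–10:30, 12:00–14:00, 15:00–18:00.
Wyatt → UTC: 01:00–02:30, 03:00–03:30, 04:00–04:30, 06:30–09:00.
Mina → UTC: 08:30–12:30, 14:30–19:00.
Emeka → UTC: 16:00–17:30, 19:00–19:30.
Dana ∩ Wyatt: 07:30–08:00.
Dana ∩ Wyatt ∩ Mina: (none).
Dana ∩ Wyatt ∩ Mina ∩ Emeka: (none).
No common window.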